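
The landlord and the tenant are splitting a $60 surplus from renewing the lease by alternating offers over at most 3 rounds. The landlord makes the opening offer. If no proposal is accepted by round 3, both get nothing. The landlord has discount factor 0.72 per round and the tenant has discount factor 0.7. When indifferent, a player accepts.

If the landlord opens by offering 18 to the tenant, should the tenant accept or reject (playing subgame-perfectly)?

Work out the tenant's continuation value if the offer is rejected.
Round 3 (the landlord proposes): rejection yields 0 for the tenant; the landlord offers 0 and keeps 60.
Round 2 (the tenant proposes): the landlord can get 60 next round, worth 0.72 × 60 = 43.2 now, so the tenant offers 43.2, keeping 16.8.
So by rejecting in round 1, the tenant gets 16.8 next round, worth 0.7 × 16.8 = 11.76 now.
Offer 18 ≥ 11.76, so the tenant accepts.

Accept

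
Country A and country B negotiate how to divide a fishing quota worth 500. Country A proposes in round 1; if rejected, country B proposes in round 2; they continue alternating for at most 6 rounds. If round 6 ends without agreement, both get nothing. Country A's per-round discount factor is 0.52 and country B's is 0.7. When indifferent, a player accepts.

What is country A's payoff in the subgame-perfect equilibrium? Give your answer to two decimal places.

Solve by backward induction from round 6.
Round 6 (country B proposes): rejection yields 0 for country A; country B offers 0 and keeps 500.
Round 5 (country A proposes): country B can get 500 next round, worth 0.7 × 500 = 350 now, so country A offers 350, keeping 150.
Round 4 (country B proposes): country A can get 150 next round, worth 0.52 × 150 = 78 now, so country B offers 78, keeping 422.
Round 3 (country A proposes): country B can get 422 next round, worth 0.7 × 422 = 295.4 now, so country A offers 295.4, keeping 204.6.
Round 2 (country B proposes): country A can get 204.6 next round, worth 0.52 × 204.6 = 106.392 now. Country B offers 106.392 and keeps 500 − 106.392 = 393.608.
Round 1 (country A proposes): country B can get 393.608 next round, worth 0.7 × 393.608 = 275.5256 now, so country A offers 275.5256, keeping 224.4744.

224.47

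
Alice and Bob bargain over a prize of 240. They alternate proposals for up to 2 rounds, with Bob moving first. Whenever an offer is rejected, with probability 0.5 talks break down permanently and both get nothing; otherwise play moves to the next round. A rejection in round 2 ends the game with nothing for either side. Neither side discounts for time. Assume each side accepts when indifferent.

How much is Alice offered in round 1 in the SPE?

Round 2 (Alice proposes): Bob will accept anything ≥ 0, so Alice offers 0 and keeps 240.
Round 1 (Bob proposes): rejecting gives Alice an expected 0.5 × 240 = 120, so Bob offers 120, keeping 120.

120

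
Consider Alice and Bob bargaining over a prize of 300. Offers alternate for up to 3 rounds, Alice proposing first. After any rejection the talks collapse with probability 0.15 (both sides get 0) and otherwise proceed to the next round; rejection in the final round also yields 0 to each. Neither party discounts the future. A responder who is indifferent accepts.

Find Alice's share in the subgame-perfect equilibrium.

261.75

Round 3 (Alice proposes): Bob will accept anything ≥ 0, so Alice offers 0 and keeps 300.
Round 2 (Bob proposes): rejecting gives Alice an expected 0.85 × 300 = 255; Bob offers that and keeps 45.
Round 1 (Alice proposes): rejecting gives Bob an expected 0.85 × 45 = 38.25; Alice offers that and keeps 261.75.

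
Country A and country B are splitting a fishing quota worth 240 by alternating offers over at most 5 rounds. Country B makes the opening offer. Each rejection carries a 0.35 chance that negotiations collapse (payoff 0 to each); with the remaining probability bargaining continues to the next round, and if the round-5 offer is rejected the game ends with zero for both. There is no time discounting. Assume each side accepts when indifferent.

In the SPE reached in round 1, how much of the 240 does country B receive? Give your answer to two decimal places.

Round 5 (country B proposes): country A will accept anything ≥ 0, so country B offers 0 and keeps 240.
Round 4 (country A proposes): rejecting gives country B an expected 0.65 × 240 = 156. Country A offers 156 and keeps 240 − 156 = 84.
Round 3 (country B proposes): rejecting gives country A an expected 0.65 × 84 = 54.6. Country B offers 54.6 and keeps 240 − 54.6 = 185.4.
Round 2 (country A proposes): rejecting gives country B an expected 0.65 × 185.4 = 120.51; country A offers that and keeps 119.49.
Round 1 (country B proposes): rejecting gives country A an expected 0.65 × 119.49 = 77.6685; country B offers that and keeps 162.3315.

162.33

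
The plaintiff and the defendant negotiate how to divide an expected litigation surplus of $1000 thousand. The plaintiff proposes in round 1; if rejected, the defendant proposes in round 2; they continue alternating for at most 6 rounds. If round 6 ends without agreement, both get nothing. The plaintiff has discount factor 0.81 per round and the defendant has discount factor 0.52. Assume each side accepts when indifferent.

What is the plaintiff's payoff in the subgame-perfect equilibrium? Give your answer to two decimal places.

Round 6 (the defendant proposes): rejection yields 0 for the plaintiff; the defendant offers 0 and keeps 1000.
Round 5 (the plaintiff proposes): the defendant can get 1000 next round, worth 0.52 × 1000 = 520 now, so the plaintiff offers 520, keeping 480.
Round 4 (the defendant proposes): the plaintiff can get 480 next round, worth 0.81 × 480 = 388.8 now. The defendant offers 388.8 and keeps 1000 − 388.8 = 611.2.
Round 3 (the plaintiff proposes): the defendant can get 611.2 next round, worth 0.52 × 611.2 = 317.824 now. The plaintiff offers 317.824 and keeps 1000 − 317.824 = 682.176.
Round 2 (the defendant proposes): the plaintiff can get 682.176 next round, worth 0.81 × 682.176 = 552.56256 now; the defendant offers that and keeps 447.43744.
Round 1 (the plaintiff proposes): the defendant can get 447.43744 next round, worth 0.52 × 447.43744 = 232.6674688 now; the plaintiff offers that and keeps 767.3325312.

767.33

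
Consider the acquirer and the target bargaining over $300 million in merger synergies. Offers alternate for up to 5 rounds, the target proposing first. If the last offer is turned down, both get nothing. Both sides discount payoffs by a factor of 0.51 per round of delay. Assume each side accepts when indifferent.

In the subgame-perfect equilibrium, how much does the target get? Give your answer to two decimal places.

205.53

By backward induction:
Round 5 (the target proposes): the acquirer will accept anything ≥ 0, so the target offers 0 and keeps 300.
Round 4 (the acquirer proposes): the target can get 300 next round, worth 0.51 × 300 = 153 now, so the acquirer offers 153, keeping 147.
Round 3 (the target proposes): the acquirer can get 147 next round, worth 0.51 × 147 = 74.97 now. The target offers 74.97 and keeps 300 − 74.97 = 225.03.
Round 2 (the acquirer proposes): the target can get 225.03 next round, worth 0.51 × 225.03 = 114.7653 now. The acquirer offers 114.7653 and keeps 300 − 114.7653 = 185.2347.
Round 1 (the target proposes): the acquirer can get 185.2347 next round, worth 0.51 × 185.2347 = 94.469697 now; the target offers that and keeps 205.530303.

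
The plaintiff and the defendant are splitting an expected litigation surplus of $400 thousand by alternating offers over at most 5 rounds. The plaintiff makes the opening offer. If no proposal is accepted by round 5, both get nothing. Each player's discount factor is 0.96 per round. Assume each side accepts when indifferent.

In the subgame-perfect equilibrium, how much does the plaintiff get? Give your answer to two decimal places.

370.48

By backward induction:
Round 5 (the plaintiff proposes): the defendant will accept anything ≥ 0, so the plaintiff offers 0 and keeps 400.
Round 4 (the defendant proposes): the plaintiff can get 400 next round, worth 0.96 × 400 = 384 now, so the defendant offers 384, keeping 16.
Round 3 (the plaintiff proposes): the defendant can get 16 next round, worth 0.96 × 16 = 15.36 now. The plaintiff offers 15.36 and keeps 400 − 15.36 = 384.64.
Round 2 (the defendant proposes): the plaintiff can get 384.64 next round, worth 0.96 × 384.64 = 369.2544 now; the defendant offers that and keeps 30.7456.
Round 1 (the plaintiff proposes): the defendant can get 30.7456 next round, worth 0.96 × 30.7456 = 29.515776 now; the plaintiff offers that and keeps 370.484224.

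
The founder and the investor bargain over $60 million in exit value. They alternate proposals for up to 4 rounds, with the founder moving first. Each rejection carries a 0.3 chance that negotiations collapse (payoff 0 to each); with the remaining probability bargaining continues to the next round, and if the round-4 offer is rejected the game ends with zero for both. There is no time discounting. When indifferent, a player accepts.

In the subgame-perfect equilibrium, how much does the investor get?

Round 4 (the investor proposes): the founder will accept anything ≥ 0, so the investor offers 0 and keeps 60.
Round 3 (the founder proposes): rejecting gives the investor an expected 0.7 × 60 = 42, so the founder offers 42, keeping 18.
Round 2 (the investor proposes): rejecting gives the founder an expected 0.7 × 18 = 12.6. The investor offers 12.6 and keeps 60 − 12.6 = 47.4.
Round 1 (the founder proposes): rejecting gives the investor an expected 0.7 × 47.4 = 33.18, so the founder offers 33.18, keeping 26.82.

33.18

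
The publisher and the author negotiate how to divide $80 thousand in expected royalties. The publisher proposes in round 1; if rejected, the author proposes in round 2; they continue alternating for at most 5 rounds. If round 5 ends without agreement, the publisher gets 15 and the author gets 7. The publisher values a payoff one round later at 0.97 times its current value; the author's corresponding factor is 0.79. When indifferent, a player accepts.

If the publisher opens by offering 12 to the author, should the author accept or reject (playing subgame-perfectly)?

Round 5 (the publisher proposes): the author gets 7 if talks fail, so the publisher offers 7 and keeps 73.
Round 4 (the author proposes): the publisher can get 73 next round, worth 0.97 × 73 = 70.81 now, so the author offers 70.81, keeping 9.19.
Round 3 (the publisher proposes): the author can get 9.19 next round, worth 0.79 × 9.19 = 7.2601 now. The publisher offers 7.2601 and keeps 80 − 7.2601 = 72.7399.
Round 2 (the author proposes): the publisher can get 72.7399 next round, worth 0.97 × 72.7399 = 70.557703 now. The author offers 70.557703 and keeps 80 − 70.557703 = 9.442297.
So by rejecting in round 1, the author gets 9.442297 next round, worth 0.79 × 9.442297 = 7.45941463 now.
Offer 12 ≥ 7.45941463, so the author accepts.

Accept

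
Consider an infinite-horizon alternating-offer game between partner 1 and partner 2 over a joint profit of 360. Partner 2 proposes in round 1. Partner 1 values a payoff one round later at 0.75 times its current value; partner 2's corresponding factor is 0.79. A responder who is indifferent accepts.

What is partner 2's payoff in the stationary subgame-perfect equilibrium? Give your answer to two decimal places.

220.86

In a stationary SPE each proposer offers the other exactly their discounted continuation value.
If partner 2 keeps x when proposing and partner 1 keeps y when proposing, then x = 360 − 0.75y and y = 360 − 0.79x.
Solving: x = 360(1 − 0.75) / (1 − 0.79·0.75) = 90 / 0.4075 ≈ 220.8589.
Partner 1 gets 360 − 220.8589 ≈ 139.1411.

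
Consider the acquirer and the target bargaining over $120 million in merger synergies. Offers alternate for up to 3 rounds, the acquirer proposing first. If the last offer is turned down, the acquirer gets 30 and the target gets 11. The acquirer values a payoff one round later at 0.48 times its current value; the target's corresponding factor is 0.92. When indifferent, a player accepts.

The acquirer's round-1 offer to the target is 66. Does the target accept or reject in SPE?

Work out the target's continuation value if the offer is rejected.
Round 3 (the acquirer proposes): the target gets 11 if talks fail, so the acquirer offers 11 and keeps 109.
Round 2 (the target proposes): the acquirer can get 109 next round, worth 0.48 × 109 = 52.32 now; the target offers that and keeps 67.68.
So by rejecting in round 1, the target gets 67.68 next round, worth 0.92 × 67.68 = 62.2656 now.
Offer 66 ≥ 62.2656, so the target accepts.

Accept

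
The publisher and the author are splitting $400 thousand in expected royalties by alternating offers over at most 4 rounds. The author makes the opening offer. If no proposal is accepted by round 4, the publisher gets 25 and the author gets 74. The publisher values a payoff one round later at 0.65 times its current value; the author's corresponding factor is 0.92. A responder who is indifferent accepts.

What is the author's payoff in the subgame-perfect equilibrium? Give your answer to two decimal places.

Round 4 (the publisher proposes): the author gets 74 if talks fail, so the publisher offers 74 and keeps 326.
Round 3 (the author proposes): the publisher can get 326 next round, worth 0.65 × 326 = 211.9 now; the author offers that and keeps 188.1.
Round 2 (the publisher proposes): the author can get 188.1 next round, worth 0.92 × 188.1 = 173.052 now. The publisher offers 173.052 and keeps 400 − 173.052 = 226.948.
Round 1 (the author proposes): the publisher can get 226.948 next round, worth 0.65 × 226.948 = 147.5162 now; the author offers that and keeps 252.4838.

252.48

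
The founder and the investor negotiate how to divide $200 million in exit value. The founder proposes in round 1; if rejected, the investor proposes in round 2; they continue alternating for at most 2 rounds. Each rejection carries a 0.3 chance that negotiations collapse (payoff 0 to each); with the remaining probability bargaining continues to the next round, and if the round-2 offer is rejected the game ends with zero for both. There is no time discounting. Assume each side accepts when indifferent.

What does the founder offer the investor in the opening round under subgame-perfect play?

140

Round 2 (the investor proposes): the founder will accept anything ≥ 0, so the investor offers 0 and keeps 200.
Round 1 (the founder proposes): rejecting gives the investor an expected 0.7 × 200 = 140, so the founder offers 140, keeping 60.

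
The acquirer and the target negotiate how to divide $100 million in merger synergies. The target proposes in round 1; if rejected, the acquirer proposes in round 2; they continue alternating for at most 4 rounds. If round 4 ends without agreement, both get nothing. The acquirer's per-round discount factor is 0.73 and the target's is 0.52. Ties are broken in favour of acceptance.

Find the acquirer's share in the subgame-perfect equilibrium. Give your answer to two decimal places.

62.75

Round 4 (the acquirer proposes): the target will accept anything ≥ 0, so the acquirer offers 0 and keeps 100.
Round 3 (the target proposes): the acquirer can get 100 next round, worth 0.73 × 100 = 73 now, so the target offers 73, keeping 27.
Round 2 (the acquirer proposes): the target can get 27 next round, worth 0.52 × 27 = 14.04 now, so the acquirer offers 14.04, keeping 85.96.
Round 1 (the target proposes): the acquirer can get 85.96 next round, worth 0.73 × 85.96 = 62.7508 now. The target offers 62.7508 and keeps 100 − 62.7508 = 37.2492.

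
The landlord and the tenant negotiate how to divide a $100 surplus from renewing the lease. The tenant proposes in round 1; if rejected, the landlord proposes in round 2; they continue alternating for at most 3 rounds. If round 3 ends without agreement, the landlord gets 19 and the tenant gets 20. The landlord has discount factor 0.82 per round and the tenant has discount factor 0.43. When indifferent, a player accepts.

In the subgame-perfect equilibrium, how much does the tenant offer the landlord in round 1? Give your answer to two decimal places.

53.44

Round 3 (the tenant proposes): the landlord gets 19 if talks fail, so the tenant offers 19 and keeps 81.
Round 2 (the landlord proposes): the tenant can get 81 next round, worth 0.43 × 81 = 34.83 now; the landlord offers that and keeps 65.17.
Round 1 (the tenant proposes): the landlord can get 65.17 next round, worth 0.82 × 65.17 = 53.4394 now. The tenant offers 53.4394 and keeps 100 − 53.4394 = 46.5606.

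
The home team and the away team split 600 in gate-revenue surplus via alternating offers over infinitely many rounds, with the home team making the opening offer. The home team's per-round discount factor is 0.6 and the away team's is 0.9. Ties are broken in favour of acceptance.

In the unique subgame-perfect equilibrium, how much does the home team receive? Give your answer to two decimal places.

130.43

In a stationary SPE each proposer offers the other exactly their discounted continuation value.
If the home team keeps x when proposing and the away team keeps y when proposing, then x = 600 − 0.9y and y = 600 − 0.6x.
Solving: x = 600(1 − 0.9) / (1 − 0.6·0.9) = 60 / 0.46 ≈ 130.4348.
The away team gets 600 − 130.4348 ≈ 469.5652.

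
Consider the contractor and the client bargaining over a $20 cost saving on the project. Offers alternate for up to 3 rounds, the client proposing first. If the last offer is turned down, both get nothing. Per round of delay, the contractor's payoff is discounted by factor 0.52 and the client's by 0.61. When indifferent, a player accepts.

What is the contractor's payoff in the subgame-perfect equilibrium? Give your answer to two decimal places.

Solve by backward induction from round 3.
Round 3 (the client proposes): rejection yields 0 for the contractor; the client offers 0 and keeps 20.
Round 2 (the contractor proposes): the client can get 20 next round, worth 0.61 × 20 = 12.2 now. The contractor offers 12.2 and keeps 20 − 12.2 = 7.8.
Round 1 (the client proposes): the contractor can get 7.8 next round, worth 0.52 × 7.8 = 4.056 now. The client offers 4.056 and keeps 20 − 4.056 = 15.944.

4.06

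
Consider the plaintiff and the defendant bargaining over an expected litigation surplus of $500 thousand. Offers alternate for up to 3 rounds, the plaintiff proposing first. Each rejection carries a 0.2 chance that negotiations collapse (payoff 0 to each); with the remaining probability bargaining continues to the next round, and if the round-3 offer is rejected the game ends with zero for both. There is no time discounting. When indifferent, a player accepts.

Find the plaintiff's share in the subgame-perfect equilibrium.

Round 3 (the plaintiff proposes): rejection yields 0 for the defendant; the plaintiff offers 0 and keeps 500.
Round 2 (the defendant proposes): rejecting gives the plaintiff an expected 0.8 × 500 = 400. The defendant offers 400 and keeps 500 − 400 = 100.
Round 1 (the plaintiff proposes): rejecting gives the defendant an expected 0.8 × 100 = 80, so the plaintiff offers 80, keeping 420.

420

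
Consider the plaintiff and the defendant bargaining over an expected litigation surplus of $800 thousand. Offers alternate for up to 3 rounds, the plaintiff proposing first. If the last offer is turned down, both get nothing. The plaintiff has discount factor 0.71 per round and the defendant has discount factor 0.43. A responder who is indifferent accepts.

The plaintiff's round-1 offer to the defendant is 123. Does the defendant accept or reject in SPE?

Round 3 (the plaintiff proposes): the defendant will accept anything ≥ 0, so the plaintiff offers 0 and keeps 800.
Round 2 (the defendant proposes): the plaintiff can get 800 next round, worth 0.71 × 800 = 568 now, so the defendant offers 568, keeping 232.
So by rejecting in round 1, the defendant gets 232 next round, worth 0.43 × 232 = 99.76 now.
Offer 123 ≥ 99.76, so the defendant accepts.

Accept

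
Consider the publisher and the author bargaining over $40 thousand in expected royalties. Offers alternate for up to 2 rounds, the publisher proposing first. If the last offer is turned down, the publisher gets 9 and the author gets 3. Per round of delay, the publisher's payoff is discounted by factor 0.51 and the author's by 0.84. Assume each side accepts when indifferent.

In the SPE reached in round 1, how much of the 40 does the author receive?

26.04

Work backward from the last round.
Round 2 (the author proposes): the publisher gets 9 if talks fail, so the author offers 9 and keeps 31.
Round 1 (the publisher proposes): the author can get 31 next round, worth 0.84 × 31 = 26.04 now; the publisher offers that and keeps 13.96.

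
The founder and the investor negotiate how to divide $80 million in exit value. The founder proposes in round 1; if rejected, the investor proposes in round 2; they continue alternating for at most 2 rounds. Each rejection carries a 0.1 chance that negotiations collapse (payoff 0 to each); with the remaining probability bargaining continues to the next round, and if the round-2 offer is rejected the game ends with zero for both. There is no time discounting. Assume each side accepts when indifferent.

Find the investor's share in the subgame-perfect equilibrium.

Round 2 (the investor proposes): rejection yields 0 for the founder; the investor offers 0 and keeps 80.
Round 1 (the founder proposes): rejecting gives the investor an expected 0.9 × 80 = 72, so the founder offers 72, keeping 8.

72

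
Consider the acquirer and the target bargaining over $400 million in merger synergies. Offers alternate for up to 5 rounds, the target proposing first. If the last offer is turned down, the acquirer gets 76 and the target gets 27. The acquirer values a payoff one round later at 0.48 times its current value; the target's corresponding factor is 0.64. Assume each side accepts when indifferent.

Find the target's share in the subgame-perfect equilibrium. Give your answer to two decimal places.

By backward induction:
Round 5 (the target proposes): the acquirer gets 76 if talks fail, so the target offers 76 and keeps 324.
Round 4 (the acquirer proposes): the target can get 324 next round, worth 0.64 × 324 = 207.36 now, so the acquirer offers 207.36, keeping 192.64.
Round 3 (the target proposes): the acquirer can get 192.64 next round, worth 0.48 × 192.64 = 92.4672 now. The target offers 92.4672 and keeps 400 − 92.4672 = 307.5328.
Round 2 (the acquirer proposes): the target can get 307.5328 next round, worth 0.64 × 307.5328 = 196.820992 now; the acquirer offers that and keeps 203.179008.
Round 1 (the target proposes): the acquirer can get 203.179008 next round, worth 0.48 × 203.179008 = 97.52592384 now; the target offers that and keeps 302.47407616.

302.47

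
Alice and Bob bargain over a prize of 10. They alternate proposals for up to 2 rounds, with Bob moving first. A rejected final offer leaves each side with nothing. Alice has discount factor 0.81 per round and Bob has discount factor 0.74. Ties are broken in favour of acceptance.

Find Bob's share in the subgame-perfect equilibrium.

Round 2 (Alice proposes): Bob will accept anything ≥ 0, so Alice offers 0 and keeps 10.
Round 1 (Bob proposes): Alice can get 10 next round, worth 0.81 × 10 = 8.1 now. Bob offers 8.1 and keeps 10 − 8.1 = 1.9.

1.9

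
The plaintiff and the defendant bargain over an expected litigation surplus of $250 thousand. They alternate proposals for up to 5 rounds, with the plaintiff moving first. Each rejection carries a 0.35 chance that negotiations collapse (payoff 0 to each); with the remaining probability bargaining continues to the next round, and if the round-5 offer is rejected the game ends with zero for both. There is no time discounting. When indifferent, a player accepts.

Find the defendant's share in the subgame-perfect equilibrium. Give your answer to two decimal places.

Round 5 (the plaintiff proposes): the defendant will accept anything ≥ 0, so the plaintiff offers 0 and keeps 250.
Round 4 (the defendant proposes): rejecting gives the plaintiff an expected 0.65 × 250 = 162.5; the defendant offers that and keeps 87.5.
Round 3 (the plaintiff proposes): rejecting gives the defendant an expected 0.65 × 87.5 = 56.875, so the plaintiff offers 56.875, keeping 193.125.
Round 2 (the defendant proposes): rejecting gives the plaintiff an expected 0.65 × 193.125 = 125.53125; the defendant offers that and keeps 124.46875.
Round 1 (the plaintiff proposes): rejecting gives the defendant an expected 0.65 × 124.46875 = 80.9046875. The plaintiff offers 80.9046875 and keeps 250 − 80.9046875 = 169.0953125.

80.90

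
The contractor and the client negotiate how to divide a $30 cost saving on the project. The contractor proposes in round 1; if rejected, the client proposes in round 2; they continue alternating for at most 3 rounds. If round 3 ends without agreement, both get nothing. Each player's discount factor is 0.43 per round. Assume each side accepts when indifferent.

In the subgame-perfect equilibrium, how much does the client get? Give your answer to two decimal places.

Round 3 (the contractor proposes): rejection yields 0 for the client; the contractor offers 0 and keeps 30.
Round 2 (the client proposes): the contractor can get 30 next round, worth 0.43 × 30 = 12.9 now, so the client offers 12.9, keeping 17.1.
Round 1 (the contractor proposes): the client can get 17.1 next round, worth 0.43 × 17.1 = 7.353 now, so the contractor offers 7.353, keeping 22.647.

7.35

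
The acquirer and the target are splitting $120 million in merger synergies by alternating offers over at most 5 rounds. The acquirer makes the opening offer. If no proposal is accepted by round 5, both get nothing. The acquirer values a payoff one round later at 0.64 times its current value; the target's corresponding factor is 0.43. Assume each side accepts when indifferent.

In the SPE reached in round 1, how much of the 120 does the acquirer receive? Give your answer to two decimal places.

96.31

Solve by backward induction from round 5.
Round 5 (the acquirer proposes): rejection yields 0 for the target; the acquirer offers 0 and keeps 120.
Round 4 (the target proposes): the acquirer can get 120 next round, worth 0.64 × 120 = 76.8 now, so the target offers 76.8, keeping 43.2.
Round 3 (the acquirer proposes): the target can get 43.2 next round, worth 0.43 × 43.2 = 18.576 now; the acquirer offers that and keeps 101.424.
Round 2 (the target proposes): the acquirer can get 101.424 next round, worth 0.64 × 101.424 = 64.91136 now. The target offers 64.91136 and keeps 120 − 64.91136 = 55.08864.
Round 1 (the acquirer proposes): the target can get 55.08864 next round, worth 0.43 × 55.08864 = 23.6881152 now, so the acquirer offers 23.6881152, keeping 96.3118848.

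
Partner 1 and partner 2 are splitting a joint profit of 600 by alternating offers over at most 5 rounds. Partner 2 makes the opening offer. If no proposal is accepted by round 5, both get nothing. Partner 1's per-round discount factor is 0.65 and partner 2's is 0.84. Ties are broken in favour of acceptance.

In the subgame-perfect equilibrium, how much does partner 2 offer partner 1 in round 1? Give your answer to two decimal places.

Round 5 (partner 2 proposes): partner 1 will accept anything ≥ 0, so partner 2 offers 0 and keeps 600.
Round 4 (partner 1 proposes): partner 2 can get 600 next round, worth 0.84 × 600 = 504 now. Partner 1 offers 504 and keeps 600 − 504 = 96.
Round 3 (partner 2 proposes): partner 1 can get 96 next round, worth 0.65 × 96 = 62.4 now, so partner 2 offers 62.4, keeping 537.6.
Round 2 (partner 1 proposes): partner 2 can get 537.6 next round, worth 0.84 × 537.6 = 451.584 now. Partner 1 offers 451.584 and keeps 600 − 451.584 = 148.416.
Round 1 (partner 2 proposes): partner 1 can get 148.416 next round, worth 0.65 × 148.416 = 96.4704 now, so partner 2 offers 96.4704, keeping 503.5296.

96.47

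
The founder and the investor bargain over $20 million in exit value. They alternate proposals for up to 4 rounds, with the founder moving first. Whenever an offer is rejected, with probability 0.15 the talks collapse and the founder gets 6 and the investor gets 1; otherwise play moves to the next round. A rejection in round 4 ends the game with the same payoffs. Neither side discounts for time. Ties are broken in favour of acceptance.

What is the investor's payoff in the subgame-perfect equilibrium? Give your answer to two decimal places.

10.64

Round 4 (the investor proposes): the founder gets 6 if talks fail, so the investor offers 6 and keeps 14.
Round 3 (the founder proposes): rejecting gives the investor an expected 0.85 × 14 + 0.15 × 1 = 12.05; the founder offers that and keeps 7.95.
Round 2 (the investor proposes): rejecting gives the founder an expected 0.85 × 7.95 + 0.15 × 6 = 7.6575; the investor offers that and keeps 12.3425.
Round 1 (the founder proposes): rejecting gives the investor an expected 0.85 × 12.3425 + 0.15 × 1 = 10.641125; the founder offers that and keeps 9.358875.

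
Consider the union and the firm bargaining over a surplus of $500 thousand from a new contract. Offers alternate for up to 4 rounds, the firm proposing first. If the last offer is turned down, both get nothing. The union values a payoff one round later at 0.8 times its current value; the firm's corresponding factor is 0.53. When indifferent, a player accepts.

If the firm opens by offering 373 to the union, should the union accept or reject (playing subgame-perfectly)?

Accept

Work out the union's continuation value if the offer is rejected.
Round 4 (the union proposes): the firm will accept anything ≥ 0, so the union offers 0 and keeps 500.
Round 3 (the firm proposes): the union can get 500 next round, worth 0.8 × 500 = 400 now, so the firm offers 400, keeping 100.
Round 2 (the union proposes): the firm can get 100 next round, worth 0.53 × 100 = 53 now; the union offers that and keeps 447.
So by rejecting in round 1, the union gets 447 next round, worth 0.8 × 447 = 357.6 now.
Offer 373 ≥ 357.6, so the union accepts.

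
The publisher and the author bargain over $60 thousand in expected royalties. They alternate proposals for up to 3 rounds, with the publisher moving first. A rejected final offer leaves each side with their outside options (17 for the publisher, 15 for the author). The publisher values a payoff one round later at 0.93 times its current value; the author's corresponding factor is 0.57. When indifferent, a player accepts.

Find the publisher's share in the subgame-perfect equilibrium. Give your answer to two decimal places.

Round 3 (the publisher proposes): the author gets 15 if talks fail, so the publisher offers 15 and keeps 45.
Round 2 (the author proposes): the publisher can get 45 next round, worth 0.93 × 45 = 41.85 now. The author offers 41.85 and keeps 60 − 41.85 = 18.15.
Round 1 (the publisher proposes): the author can get 18.15 next round, worth 0.57 × 18.15 = 10.3455 now; the publisher offers that and keeps 49.6545.

49.65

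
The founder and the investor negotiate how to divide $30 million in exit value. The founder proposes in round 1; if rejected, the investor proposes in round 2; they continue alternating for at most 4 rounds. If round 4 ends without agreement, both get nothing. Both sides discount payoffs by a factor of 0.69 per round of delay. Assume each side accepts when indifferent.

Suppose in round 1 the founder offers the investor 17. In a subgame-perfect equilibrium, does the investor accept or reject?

Accept

Round 4 (the investor proposes): the founder will accept anything ≥ 0, so the investor offers 0 and keeps 30.
Round 3 (the founder proposes): the investor can get 30 next round, worth 0.69 × 30 = 20.7 now; the founder offers that and keeps 9.3.
Round 2 (the investor proposes): the founder can get 9.3 next round, worth 0.69 × 9.3 = 6.417 now, so the investor offers 6.417, keeping 23.583.
So by rejecting in round 1, the investor gets 23.583 next round, worth 0.69 × 23.583 = 16.27227 now.
Offer 17 ≥ 16.27227, so the investor accepts.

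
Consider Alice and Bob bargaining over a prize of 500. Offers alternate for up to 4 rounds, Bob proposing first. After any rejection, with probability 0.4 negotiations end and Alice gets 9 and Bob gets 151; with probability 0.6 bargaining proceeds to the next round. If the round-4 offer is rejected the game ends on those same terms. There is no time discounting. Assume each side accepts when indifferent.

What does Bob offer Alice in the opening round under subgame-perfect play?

164.04

By backward induction:
Round 4 (Alice proposes): Bob gets 151 if talks fail, so Alice offers 151 and keeps 349.
Round 3 (Bob proposes): rejecting gives Alice an expected 0.6 × 349 + 0.4 × 9 = 213, so Bob offers 213, keeping 287.
Round 2 (Alice proposes): rejecting gives Bob an expected 0.6 × 287 + 0.4 × 151 = 232.6. Alice offers 232.6 and keeps 500 − 232.6 = 267.4.
Round 1 (Bob proposes): rejecting gives Alice an expected 0.6 × 267.4 + 0.4 × 9 = 164.04. Bob offers 164.04 and keeps 500 − 164.04 = 335.96.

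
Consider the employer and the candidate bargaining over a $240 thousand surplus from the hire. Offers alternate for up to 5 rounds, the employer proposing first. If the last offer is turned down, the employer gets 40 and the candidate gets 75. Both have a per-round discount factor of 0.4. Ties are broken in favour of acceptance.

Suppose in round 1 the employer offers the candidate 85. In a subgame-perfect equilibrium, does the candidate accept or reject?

Round 5 (the employer proposes): the candidate gets 75 if talks fail, so the employer offers 75 and keeps 165.
Round 4 (the candidate proposes): the employer can get 165 next round, worth 0.4 × 165 = 66 now; the candidate offers that and keeps 174.
Round 3 (the employer proposes): the candidate can get 174 next round, worth 0.4 × 174 = 69.6 now. The employer offers 69.6 and keeps 240 − 69.6 = 170.4.
Round 2 (the candidate proposes): the employer can get 170.4 next round, worth 0.4 × 170.4 = 68.16 now. The candidate offers 68.16 and keeps 240 − 68.16 = 171.84.
So by rejecting in round 1, the candidate gets 171.84 next round, worth 0.4 × 171.84 = 68.736 now.
Offer 85 ≥ 68.736, so the candidate accepts.

Accept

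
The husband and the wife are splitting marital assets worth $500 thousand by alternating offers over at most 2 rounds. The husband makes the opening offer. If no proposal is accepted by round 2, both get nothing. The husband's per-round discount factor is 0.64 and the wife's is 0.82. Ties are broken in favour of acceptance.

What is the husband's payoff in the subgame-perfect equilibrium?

Round 2 (the wife proposes): rejection yields 0 for the husband; the wife offers 0 and keeps 500.
Round 1 (the husband proposes): the wife can get 500 next round, worth 0.82 × 500 = 410 now. The husband offers 410 and keeps 500 − 410 = 90.

90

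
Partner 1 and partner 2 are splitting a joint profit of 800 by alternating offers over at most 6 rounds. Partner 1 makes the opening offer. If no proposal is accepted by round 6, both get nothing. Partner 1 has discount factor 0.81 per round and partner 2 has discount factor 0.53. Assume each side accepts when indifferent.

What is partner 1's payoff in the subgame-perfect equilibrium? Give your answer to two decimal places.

Round 6 (partner 2 proposes): rejection yields 0 for partner 1; partner 2 offers 0 and keeps 800.
Round 5 (partner 1 proposes): partner 2 can get 800 next round, worth 0.53 × 800 = 424 now, so partner 1 offers 424, keeping 376.
Round 4 (partner 2 proposes): partner 1 can get 376 next round, worth 0.81 × 376 = 304.56 now. Partner 2 offers 304.56 and keeps 800 − 304.56 = 495.44.
Round 3 (partner 1 proposes): partner 2 can get 495.44 next round, worth 0.53 × 495.44 = 262.5832 now, so partner 1 offers 262.5832, keeping 537.4168.
Round 2 (partner 2 proposes): partner 1 can get 537.4168 next round, worth 0.81 × 537.4168 = 435.307608 now. Partner 2 offers 435.307608 and keeps 800 − 435.307608 = 364.692392.
Round 1 (partner 1 proposes): partner 2 can get 364.692392 next round, worth 0.53 × 364.692392 = 193.28696776 now. Partner 1 offers 193.28696776 and keeps 800 − 193.28696776 = 606.71303224.

606.71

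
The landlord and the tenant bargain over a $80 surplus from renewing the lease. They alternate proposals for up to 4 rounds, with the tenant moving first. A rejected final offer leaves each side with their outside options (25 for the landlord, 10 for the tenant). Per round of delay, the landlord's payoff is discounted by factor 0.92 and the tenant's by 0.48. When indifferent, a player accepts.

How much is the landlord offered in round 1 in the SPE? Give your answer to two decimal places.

Round 4 (the landlord proposes): the tenant gets 10 if talks fail, so the landlord offers 10 and keeps 70.
Round 3 (the tenant proposes): the landlord can get 70 next round, worth 0.92 × 70 = 64.4 now, so the tenant offers 64.4, keeping 15.6.
Round 2 (the landlord proposes): the tenant can get 15.6 next round, worth 0.48 × 15.6 = 7.488 now; the landlord offers that and keeps 72.512.
Round 1 (the tenant proposes): the landlord can get 72.512 next round, worth 0.92 × 72.512 = 66.71104 now, so the tenant offers 66.71104, keeping 13.28896.

66.71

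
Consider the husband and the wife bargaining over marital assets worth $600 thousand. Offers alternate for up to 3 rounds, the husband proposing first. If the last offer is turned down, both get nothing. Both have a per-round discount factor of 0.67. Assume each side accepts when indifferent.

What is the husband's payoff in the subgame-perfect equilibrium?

Round 3 (the husband proposes): rejection yields 0 for the wife; the husband offers 0 and keeps 600.
Round 2 (the wife proposes): the husband can get 600 next round, worth 0.67 × 600 = 402 now, so the wife offers 402, keeping 198.
Round 1 (the husband proposes): the wife can get 198 next round, worth 0.67 × 198 = 132.66 now; the husband offers that and keeps 467.34.

467.34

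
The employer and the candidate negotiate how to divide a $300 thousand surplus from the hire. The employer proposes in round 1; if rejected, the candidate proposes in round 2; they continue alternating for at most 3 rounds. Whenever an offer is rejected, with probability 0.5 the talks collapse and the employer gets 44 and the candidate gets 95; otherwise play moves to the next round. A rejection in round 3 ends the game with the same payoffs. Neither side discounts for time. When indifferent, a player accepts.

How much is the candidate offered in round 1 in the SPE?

135.25

Round 3 (the employer proposes): the candidate gets 95 if talks fail, so the employer offers 95 and keeps 205.
Round 2 (the candidate proposes): rejecting gives the employer an expected 0.5 × 205 + 0.5 × 44 = 124.5; the candidate offers that and keeps 175.5.
Round 1 (the employer proposes): rejecting gives the candidate an expected 0.5 × 175.5 + 0.5 × 95 = 135.25; the employer offers that and keeps 164.75.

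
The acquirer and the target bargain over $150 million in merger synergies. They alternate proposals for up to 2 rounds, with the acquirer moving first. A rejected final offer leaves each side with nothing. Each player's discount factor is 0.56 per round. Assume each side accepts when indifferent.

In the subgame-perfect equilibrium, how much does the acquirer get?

Round 2 (the target proposes): the acquirer will accept anything ≥ 0, so the target offers 0 and keeps 150.
Round 1 (the acquirer proposes): the target can get 150 next round, worth 0.56 × 150 = 84 now. The acquirer offers 84 and keeps 150 − 84 = 66.

66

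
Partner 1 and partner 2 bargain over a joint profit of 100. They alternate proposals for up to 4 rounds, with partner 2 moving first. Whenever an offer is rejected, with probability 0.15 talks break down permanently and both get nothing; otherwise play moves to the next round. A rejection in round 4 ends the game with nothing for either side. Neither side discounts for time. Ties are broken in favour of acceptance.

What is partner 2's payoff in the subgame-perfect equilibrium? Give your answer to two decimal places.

Round 4 (partner 1 proposes): partner 2 will accept anything ≥ 0, so partner 1 offers 0 and keeps 100.
Round 3 (partner 2 proposes): rejecting gives partner 1 an expected 0.85 × 100 = 85. Partner 2 offers 85 and keeps 100 − 85 = 15.
Round 2 (partner 1 proposes): rejecting gives partner 2 an expected 0.85 × 15 = 12.75; partner 1 offers that and keeps 87.25.
Round 1 (partner 2 proposes): rejecting gives partner 1 an expected 0.85 × 87.25 = 74.1625, so partner 2 offers 74.1625, keeping 25.8375.

25.84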